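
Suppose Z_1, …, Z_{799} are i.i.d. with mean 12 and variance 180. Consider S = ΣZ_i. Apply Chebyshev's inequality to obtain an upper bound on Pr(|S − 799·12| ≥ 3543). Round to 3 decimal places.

0.011

Var(S) = n·Var(Z_i) = 799·180 = 143820.
Chebyshev: Pr(|S − 799·12| ≥ 3543) ≤ Var(S)/3543² = 143820/12552849 = 0.0115.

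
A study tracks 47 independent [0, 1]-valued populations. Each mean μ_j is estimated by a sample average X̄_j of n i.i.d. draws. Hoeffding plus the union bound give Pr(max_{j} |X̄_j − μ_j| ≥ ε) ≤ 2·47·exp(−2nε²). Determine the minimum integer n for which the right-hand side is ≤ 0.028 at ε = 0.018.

12530

Need 2·47·exp(−2nε²) ≤ 0.028, i.e. exp(−2nε²) ≤ 0.028/94.
So 2nε² ≥ ln(94/0.028) = 8.118846.
Hence n ≥ 8.118846/(2·0.018²) = 12529.083.
The smallest integer n is 12530.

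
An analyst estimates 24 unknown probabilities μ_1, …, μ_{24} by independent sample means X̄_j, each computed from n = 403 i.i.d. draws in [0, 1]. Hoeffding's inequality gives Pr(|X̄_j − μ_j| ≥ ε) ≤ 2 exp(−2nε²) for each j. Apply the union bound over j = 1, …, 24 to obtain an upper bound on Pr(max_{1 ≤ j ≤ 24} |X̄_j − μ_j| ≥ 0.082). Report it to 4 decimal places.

0.2126

Per-experiment Hoeffding bound: 2·exp(−2·403·0.082²) = 2·exp(−5.41954) = 0.0088583.
Union bound over 24 events: 24·0.0088583 = 0.21260.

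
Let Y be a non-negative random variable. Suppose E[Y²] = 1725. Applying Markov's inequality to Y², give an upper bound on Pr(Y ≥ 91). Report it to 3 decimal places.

Since Y ≥ 0, the event {Y ≥ 91} is the same as {Y² ≥ 8281}.
Markov's inequality applied to Y² gives Pr(Y² ≥ 8281) ≤ E[Y²]/8281 = 1725/8281 = 0.2083.

0.208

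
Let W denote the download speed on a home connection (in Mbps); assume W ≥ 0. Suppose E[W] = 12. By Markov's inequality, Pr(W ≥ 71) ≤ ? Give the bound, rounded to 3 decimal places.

Markov's inequality: for a non-negative random variable, Pr(W ≥ a) ≤ E[W]/a.
Here E[W] = 12 and a = 71, so the bound is 12/71 = 0.1690.

0.169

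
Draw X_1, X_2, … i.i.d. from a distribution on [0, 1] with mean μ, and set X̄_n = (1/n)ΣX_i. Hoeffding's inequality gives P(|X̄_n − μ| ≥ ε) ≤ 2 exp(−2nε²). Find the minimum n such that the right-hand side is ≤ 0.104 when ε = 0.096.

Require 2·exp(−2nε²) ≤ 0.104, i.e. 2nε² ≥ ln(2/0.104) = 2.956512.
So n ≥ 2.956512 / (2·0.096²) = 160.401.
The smallest integer n is 161.

161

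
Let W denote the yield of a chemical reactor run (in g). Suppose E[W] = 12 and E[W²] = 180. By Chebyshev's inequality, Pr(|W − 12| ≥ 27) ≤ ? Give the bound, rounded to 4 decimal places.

Var(W) = E[W²] − (E[W])² = 180 − 144 = 36.
Chebyshev's inequality: Pr(|W − μ| ≥ t) ≤ Var(W)/t² = 36/729 = 0.0494.

0.0494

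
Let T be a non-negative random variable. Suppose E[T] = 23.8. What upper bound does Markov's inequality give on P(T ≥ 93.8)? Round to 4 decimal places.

0.2537

Markov's inequality: for a non-negative random variable, P(T ≥ a) ≤ E[T]/a.
Here E[T] = 23.8 and a = 93.8, so the bound is 23.8/93.8 = 0.2537.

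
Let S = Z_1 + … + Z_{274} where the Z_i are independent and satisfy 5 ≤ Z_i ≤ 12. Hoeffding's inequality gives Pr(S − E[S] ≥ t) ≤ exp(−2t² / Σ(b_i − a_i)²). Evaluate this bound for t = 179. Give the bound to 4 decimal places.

0.0085

Σ(b_i − a_i)² = 274·(7)² = 13426.
Exponent = 2·179²/13426 = 4.7730.
Bound = exp(−4.7730) = 0.00846.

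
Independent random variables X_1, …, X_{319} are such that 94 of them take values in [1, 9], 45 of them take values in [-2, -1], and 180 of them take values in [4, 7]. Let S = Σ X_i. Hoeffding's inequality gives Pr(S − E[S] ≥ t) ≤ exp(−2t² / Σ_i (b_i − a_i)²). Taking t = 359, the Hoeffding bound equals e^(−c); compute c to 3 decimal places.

33.558

Σ(b_i − a_i)² = 94·8² + 45·1² + 180·3² = 7681.
c = 2t² / 7681 = 2·359² / 7681 = 33.5584.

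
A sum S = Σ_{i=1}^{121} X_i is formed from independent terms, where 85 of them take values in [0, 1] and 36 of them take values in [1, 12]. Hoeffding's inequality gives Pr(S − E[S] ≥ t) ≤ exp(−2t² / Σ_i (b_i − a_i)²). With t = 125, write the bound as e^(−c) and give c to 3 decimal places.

7.037

Σ(b_i − a_i)² = 85·1² + 36·11² = 4441.
c = 2t² / 4441 = 2·125² / 4441 = 7.0367.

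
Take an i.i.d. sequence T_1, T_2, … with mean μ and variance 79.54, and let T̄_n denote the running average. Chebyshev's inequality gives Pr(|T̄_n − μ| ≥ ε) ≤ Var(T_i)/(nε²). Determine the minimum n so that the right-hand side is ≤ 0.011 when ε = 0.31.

75244

Require 79.54/(n·0.31²) ≤ 0.011, i.e. n ≥ 79.54/(0.011·0.31²) = 75243.591.
The smallest integer n is 75244.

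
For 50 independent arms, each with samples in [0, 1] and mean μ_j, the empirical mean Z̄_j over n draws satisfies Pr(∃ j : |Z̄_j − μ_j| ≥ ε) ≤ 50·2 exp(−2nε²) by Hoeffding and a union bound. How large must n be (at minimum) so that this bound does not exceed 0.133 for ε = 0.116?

247

Need 2·50·exp(−2nε²) ≤ 0.133, i.e. exp(−2nε²) ≤ 0.133/100.
So 2nε² ≥ ln(100/0.133) = 6.622576.
Hence n ≥ 6.622576/(2·0.116²) = 246.083.
The smallest integer n is 247.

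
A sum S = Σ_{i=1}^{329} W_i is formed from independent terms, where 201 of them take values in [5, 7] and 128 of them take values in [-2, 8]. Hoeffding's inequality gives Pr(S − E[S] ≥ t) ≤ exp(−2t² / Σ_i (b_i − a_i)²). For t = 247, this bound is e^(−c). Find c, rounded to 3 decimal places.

8.969

Σ(b_i − a_i)² = 201·2² + 128·10² = 13604.
c = 2t² / 13604 = 2·247² / 13604 = 8.9693.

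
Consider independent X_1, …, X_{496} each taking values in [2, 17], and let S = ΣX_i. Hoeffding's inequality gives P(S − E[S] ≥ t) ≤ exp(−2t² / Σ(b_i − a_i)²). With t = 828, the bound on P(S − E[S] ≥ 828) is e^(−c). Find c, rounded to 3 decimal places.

12.286

Σ(b_i − a_i)² = 496·(15)² = 111600.
c = 2t²/111600 = 2·828²/111600 = 12.2865.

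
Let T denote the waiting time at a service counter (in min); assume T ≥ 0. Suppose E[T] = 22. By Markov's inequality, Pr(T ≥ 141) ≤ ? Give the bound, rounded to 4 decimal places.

Markov's inequality: for a non-negative random variable, Pr(T ≥ a) ≤ E[T]/a.
Here E[T] = 22 and a = 141, so the bound is 22/141 = 0.1560.

0.1560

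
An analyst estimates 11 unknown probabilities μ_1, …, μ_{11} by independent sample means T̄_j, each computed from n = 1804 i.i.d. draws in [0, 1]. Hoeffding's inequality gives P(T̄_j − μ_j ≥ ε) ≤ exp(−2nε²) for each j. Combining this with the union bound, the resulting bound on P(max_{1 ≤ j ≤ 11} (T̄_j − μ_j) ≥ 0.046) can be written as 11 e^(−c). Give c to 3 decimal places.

Union bound over the 11 events: P(max_{1 ≤ j ≤ 11} (T̄_j − μ_j) ≥ 0.046) ≤ 11·exp(−2nε²) = 11 exp(−2·1804·0.046²).
So c = 2·1804·0.046² = 7.6345.

7.635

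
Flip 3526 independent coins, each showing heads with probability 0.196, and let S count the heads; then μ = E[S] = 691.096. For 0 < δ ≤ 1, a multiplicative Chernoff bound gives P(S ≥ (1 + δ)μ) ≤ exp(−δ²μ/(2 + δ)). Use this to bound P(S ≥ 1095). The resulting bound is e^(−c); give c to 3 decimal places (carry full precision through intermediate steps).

Write 1095 = (1 + δ)μ, so δ = 1095/691.096 − 1 = 0.5844398…
Then the exponent is δ²μ/(2 + δ) = (1095 − μ)² / (μ·(2 + δ)) = 91.338003.

91.338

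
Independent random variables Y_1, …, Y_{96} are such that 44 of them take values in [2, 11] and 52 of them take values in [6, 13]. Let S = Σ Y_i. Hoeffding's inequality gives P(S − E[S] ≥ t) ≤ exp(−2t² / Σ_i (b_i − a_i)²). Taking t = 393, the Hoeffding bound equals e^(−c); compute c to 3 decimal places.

50.540

Σ(b_i − a_i)² = 44·9² + 52·7² = 6112.
c = 2t² / 6112 = 2·393² / 6112 = 50.5396.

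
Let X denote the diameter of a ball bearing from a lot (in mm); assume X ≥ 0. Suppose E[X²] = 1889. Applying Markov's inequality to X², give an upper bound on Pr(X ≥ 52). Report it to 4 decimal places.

Since X ≥ 0, the event {X ≥ 52} is the same as {X² ≥ 2704}.
Markov's inequality applied to X² gives Pr(X² ≥ 2704) ≤ E[X²]/2704 = 1889/2704 = 0.6986.

0.6986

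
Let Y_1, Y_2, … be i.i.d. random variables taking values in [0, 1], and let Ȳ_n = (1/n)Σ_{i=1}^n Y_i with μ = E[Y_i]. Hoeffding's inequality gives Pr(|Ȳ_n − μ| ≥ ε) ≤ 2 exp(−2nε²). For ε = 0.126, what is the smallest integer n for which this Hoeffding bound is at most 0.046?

119

Require 2·exp(−2nε²) ≤ 0.046, i.e. 2nε² ≥ ln(2/0.046) = 3.772261.
So n ≥ 3.772261 / (2·0.126²) = 118.804.
The smallest integer n is 119.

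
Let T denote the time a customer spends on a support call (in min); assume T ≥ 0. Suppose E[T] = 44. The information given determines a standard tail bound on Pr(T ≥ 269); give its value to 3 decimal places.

Only the mean of a non-negative variable is known, so Markov's inequality is the applicable tail bound.
Markov's inequality: for a non-negative random variable, Pr(T ≥ a) ≤ E[T]/a.
Here E[T] = 44 and a = 269, so the bound is 44/269 = 0.1636.

0.164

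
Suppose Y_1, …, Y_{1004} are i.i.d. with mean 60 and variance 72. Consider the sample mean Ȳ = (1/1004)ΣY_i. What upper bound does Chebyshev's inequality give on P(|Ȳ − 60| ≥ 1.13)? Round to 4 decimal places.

0.0562

Var(Ȳ) = Var(Y_i)/n = 72/1004 = 0.071713.
Chebyshev: P(|Ȳ − 60| ≥ 1.13) ≤ Var(Ȳ)/(1.13)² = 72/(1004·1.13²) = 0.0562.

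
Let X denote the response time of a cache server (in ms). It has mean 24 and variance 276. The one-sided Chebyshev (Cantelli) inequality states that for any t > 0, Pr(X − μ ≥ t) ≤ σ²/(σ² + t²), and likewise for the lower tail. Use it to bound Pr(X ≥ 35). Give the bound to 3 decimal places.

0.695

Here σ² = 276 and t = 11, so σ² + t² = 397.
Cantelli's bound: 276/397 = 0.6952.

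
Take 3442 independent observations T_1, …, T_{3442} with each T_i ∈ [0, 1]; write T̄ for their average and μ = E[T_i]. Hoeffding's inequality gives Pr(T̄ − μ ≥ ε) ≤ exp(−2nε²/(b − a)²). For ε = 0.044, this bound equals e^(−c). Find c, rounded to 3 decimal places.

c = 2nε²/(b − a)² = 2·3442·0.044² / 1² = 13.3274.

13.327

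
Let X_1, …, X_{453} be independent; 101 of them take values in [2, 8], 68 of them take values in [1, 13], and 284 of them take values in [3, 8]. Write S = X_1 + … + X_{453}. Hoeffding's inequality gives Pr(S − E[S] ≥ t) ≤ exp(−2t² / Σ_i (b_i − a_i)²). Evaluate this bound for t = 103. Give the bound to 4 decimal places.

0.3557

Σ(b_i − a_i)² = 101·6² + 68·12² + 284·5² = 20528.
Exponent = 2·103² / 20528 = 1.03361.
Bound = exp(−1.03361) = 0.35572.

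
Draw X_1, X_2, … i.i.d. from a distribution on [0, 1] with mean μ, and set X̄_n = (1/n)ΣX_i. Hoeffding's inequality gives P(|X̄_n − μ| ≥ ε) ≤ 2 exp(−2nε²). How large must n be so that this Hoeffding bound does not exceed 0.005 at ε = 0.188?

85

Require 2·exp(−2nε²) ≤ 0.005, i.e. 2nε² ≥ ln(2/0.005) = 5.991465.
So n ≥ 5.991465 / (2·0.188²) = 84.759.
The smallest integer n is 85.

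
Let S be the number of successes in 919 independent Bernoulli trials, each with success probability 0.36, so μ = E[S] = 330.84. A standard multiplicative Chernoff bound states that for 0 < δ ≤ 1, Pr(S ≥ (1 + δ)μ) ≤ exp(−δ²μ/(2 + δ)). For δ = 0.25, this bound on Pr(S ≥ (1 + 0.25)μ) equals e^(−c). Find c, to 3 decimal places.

c = δ²μ/(2 + δ) = 0.25²·330.84/(2 + 0.25) = 9.1900.

9.190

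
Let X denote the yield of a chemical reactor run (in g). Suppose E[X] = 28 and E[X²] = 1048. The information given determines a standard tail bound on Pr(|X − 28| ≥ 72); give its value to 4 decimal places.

The first two moments determine the variance, so Chebyshev's inequality is the sharpest standard bound available.
Var(X) = E[X²] − (E[X])² = 1048 − 784 = 264.
Chebyshev's inequality: Pr(|X − μ| ≥ t) ≤ Var(X)/t² = 264/5184 = 0.0509.

0.0509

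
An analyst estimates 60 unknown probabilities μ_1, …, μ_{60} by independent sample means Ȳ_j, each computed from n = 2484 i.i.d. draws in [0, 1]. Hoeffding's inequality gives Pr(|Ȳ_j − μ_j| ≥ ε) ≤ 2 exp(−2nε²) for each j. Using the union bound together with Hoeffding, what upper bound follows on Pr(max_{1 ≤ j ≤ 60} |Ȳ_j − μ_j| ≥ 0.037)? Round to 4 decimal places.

Per-experiment Hoeffding bound: 2·exp(−2·2484·0.037²) = 2·exp(−6.80119) = 0.0022249.
Union bound over 60 events: 60·0.0022249 = 0.13349.

0.1335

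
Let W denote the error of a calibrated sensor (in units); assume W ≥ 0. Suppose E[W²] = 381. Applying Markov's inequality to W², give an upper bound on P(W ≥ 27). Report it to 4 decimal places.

Since W ≥ 0, the event {W ≥ 27} is the same as {W² ≥ 729}.
Markov's inequality applied to W² gives P(W² ≥ 729) ≤ E[W²]/729 = 381/729 = 0.5226.

0.5226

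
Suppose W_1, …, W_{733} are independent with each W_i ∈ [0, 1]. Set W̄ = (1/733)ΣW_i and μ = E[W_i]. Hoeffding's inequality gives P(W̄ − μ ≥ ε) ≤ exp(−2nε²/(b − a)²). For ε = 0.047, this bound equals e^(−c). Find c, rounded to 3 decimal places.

c = 2nε²/(b − a)² = 2·733·0.047² / 1² = 3.2384.

3.238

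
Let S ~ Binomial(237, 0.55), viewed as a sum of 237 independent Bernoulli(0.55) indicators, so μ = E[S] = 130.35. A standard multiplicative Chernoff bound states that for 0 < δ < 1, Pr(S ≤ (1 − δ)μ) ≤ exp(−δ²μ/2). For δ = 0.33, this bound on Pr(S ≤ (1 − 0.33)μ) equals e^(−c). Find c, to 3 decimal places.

7.098

c = δ²μ/2 = 0.33²·130.35/2 = 7.0976.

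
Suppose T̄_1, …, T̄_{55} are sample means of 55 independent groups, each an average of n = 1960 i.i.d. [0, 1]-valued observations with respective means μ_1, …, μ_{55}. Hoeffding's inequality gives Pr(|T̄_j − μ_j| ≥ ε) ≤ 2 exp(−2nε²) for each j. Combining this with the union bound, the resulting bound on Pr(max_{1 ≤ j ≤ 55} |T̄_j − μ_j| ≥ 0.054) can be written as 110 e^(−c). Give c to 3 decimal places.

Union bound over the 55 events: Pr(max_{1 ≤ j ≤ 55} |T̄_j − μ_j| ≥ 0.054) ≤ 55·2·exp(−2nε²) = 110 exp(−2·1960·0.054²).
So c = 2·1960·0.054² = 11.4307.

11.431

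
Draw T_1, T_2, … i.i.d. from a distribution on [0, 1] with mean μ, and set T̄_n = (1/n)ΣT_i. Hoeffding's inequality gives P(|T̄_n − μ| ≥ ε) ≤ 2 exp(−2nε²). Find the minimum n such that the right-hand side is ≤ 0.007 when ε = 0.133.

Require 2·exp(−2nε²) ≤ 0.007, i.e. 2nε² ≥ ln(2/0.007) = 5.654992.
So n ≥ 5.654992 / (2·0.133²) = 159.845.
The smallest integer n is 160.

160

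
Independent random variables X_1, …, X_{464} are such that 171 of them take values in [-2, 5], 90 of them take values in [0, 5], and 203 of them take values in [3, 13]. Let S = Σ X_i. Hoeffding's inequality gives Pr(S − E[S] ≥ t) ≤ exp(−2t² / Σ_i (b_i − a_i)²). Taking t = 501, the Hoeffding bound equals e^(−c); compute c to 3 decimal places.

Σ(b_i − a_i)² = 171·7² + 90·5² + 203·10² = 30929.
c = 2t² / 30929 = 2·501² / 30929 = 16.2308.

16.231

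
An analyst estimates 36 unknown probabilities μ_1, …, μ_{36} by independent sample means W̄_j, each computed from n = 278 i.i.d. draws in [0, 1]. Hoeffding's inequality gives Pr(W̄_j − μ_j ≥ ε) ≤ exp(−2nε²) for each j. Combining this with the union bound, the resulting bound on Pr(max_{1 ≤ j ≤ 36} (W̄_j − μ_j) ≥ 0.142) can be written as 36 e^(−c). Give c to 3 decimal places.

11.211

Union bound over the 36 events: Pr(max_{1 ≤ j ≤ 36} (W̄_j − μ_j) ≥ 0.142) ≤ 36·exp(−2nε²) = 36 exp(−2·278·0.142²).
So c = 2·278·0.142² = 11.2112.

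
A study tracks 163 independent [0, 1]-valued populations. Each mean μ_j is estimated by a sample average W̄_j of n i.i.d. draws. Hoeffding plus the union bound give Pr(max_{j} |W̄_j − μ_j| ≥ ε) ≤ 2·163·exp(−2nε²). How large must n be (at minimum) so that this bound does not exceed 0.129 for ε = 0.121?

268

Need 2·163·exp(−2nε²) ≤ 0.129, i.e. exp(−2nε²) ≤ 0.129/326.
So 2nε² ≥ ln(326/0.129) = 7.834840.
Hence n ≥ 7.834840/(2·0.121²) = 267.565.
The smallest integer n is 268.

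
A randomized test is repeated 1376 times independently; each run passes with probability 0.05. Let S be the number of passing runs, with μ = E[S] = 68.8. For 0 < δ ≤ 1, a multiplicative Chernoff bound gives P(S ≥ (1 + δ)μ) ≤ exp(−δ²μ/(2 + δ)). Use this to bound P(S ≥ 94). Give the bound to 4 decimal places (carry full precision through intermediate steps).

0.0202

Write 94 = (1 + δ)μ, so δ = 94/68.8 − 1 = 0.3662791…
Then the exponent is δ²μ/(2 + δ) = (94 − μ)² / (μ·(2 + δ)) = 3.900737.
Bound = exp(−3.900737) = 0.02023.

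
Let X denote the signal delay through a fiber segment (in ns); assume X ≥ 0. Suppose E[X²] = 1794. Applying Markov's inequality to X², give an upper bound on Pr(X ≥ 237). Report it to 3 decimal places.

Since X ≥ 0, the event {X ≥ 237} is the same as {X² ≥ 56169}.
Markov's inequality applied to X² gives Pr(X² ≥ 56169) ≤ E[X²]/56169 = 1794/56169 = 0.0319.

0.032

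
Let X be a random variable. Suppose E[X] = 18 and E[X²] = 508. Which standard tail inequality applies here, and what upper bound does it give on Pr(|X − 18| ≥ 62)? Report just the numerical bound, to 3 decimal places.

0.048

The first two moments determine the variance, so Chebyshev's inequality is the sharpest standard bound available.
Var(X) = E[X²] − (E[X])² = 508 − 324 = 184.
Chebyshev's inequality: Pr(|X − μ| ≥ t) ≤ Var(X)/t² = 184/3844 = 0.0479.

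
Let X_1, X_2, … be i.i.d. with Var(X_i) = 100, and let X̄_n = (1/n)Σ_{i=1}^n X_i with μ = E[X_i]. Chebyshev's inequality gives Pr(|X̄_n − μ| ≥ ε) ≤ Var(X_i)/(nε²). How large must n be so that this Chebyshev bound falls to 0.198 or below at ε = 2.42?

87

Require 100/(n·2.42²) ≤ 0.198, i.e. n ≥ 100/(0.198·2.42²) = 86.239.
The smallest integer n is 87.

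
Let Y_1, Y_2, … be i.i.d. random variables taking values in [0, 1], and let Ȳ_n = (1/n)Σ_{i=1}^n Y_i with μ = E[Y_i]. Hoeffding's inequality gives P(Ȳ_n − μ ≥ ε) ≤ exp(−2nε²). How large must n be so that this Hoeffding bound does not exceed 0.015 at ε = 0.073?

Require exp(−2nε²) ≤ 0.015, i.e. 2nε² ≥ ln(1/0.015) = 4.199705.
So n ≥ 4.199705 / (2·0.073²) = 394.043.
The smallest integer n is 395.

395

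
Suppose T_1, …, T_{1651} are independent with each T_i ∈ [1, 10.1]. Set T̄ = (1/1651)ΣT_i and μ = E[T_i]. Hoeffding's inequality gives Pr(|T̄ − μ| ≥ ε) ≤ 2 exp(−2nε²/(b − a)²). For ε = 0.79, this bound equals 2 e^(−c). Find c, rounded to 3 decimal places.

24.886

c = 2nε²/(b − a)² = 2·1651·0.79² / 9.1² = 24.8856.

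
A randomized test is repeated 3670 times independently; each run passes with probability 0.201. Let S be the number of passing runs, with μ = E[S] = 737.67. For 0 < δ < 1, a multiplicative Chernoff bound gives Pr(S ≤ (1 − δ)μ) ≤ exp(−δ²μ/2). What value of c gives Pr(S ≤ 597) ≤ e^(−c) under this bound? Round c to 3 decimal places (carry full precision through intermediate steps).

Write 597 = (1 − δ)μ, so δ = 1 − 597/737.67 = 0.190695…
Then the exponent is δ²μ/2 = (μ − 597)²/(2μ) = 13.412535.

13.413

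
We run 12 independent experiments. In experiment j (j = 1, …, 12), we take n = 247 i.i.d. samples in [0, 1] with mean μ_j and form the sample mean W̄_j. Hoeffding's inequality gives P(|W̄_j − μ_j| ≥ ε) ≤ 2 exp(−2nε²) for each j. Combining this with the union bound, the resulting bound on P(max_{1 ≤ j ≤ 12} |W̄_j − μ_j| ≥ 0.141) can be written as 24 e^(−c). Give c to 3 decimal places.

9.821

Union bound over the 12 events: P(max_{1 ≤ j ≤ 12} |W̄_j − μ_j| ≥ 0.141) ≤ 12·2·exp(−2nε²) = 24 exp(−2·247·0.141²).
So c = 2·247·0.141² = 9.8212.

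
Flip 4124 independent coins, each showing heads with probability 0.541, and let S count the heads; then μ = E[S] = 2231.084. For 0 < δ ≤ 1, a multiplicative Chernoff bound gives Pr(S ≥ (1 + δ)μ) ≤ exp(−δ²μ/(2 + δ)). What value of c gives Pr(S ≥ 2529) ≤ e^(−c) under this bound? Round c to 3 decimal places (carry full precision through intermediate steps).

18.645

Write 2529 = (1 + δ)μ, so δ = 2529/2231.084 − 1 = 0.1335297…
Then the exponent is δ²μ/(2 + δ) = (2529 − μ)² / (μ·(2 + δ)) = 18.645457.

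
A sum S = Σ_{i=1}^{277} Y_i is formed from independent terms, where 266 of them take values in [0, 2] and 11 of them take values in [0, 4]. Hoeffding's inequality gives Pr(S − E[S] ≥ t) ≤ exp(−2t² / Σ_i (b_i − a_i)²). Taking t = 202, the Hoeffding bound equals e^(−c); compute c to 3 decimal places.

65.813

Σ(b_i − a_i)² = 266·2² + 11·4² = 1240.
c = 2t² / 1240 = 2·202² / 1240 = 65.8129.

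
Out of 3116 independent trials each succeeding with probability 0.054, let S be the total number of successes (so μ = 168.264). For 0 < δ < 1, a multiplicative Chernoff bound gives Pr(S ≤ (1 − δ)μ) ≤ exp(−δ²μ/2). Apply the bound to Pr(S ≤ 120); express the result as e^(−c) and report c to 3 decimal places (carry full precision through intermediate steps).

6.922

Write 120 = (1 − δ)μ, so δ = 1 − 120/168.264 = 0.286835…
Then the exponent is δ²μ/2 = (μ − 120)²/(2μ) = 6.921902.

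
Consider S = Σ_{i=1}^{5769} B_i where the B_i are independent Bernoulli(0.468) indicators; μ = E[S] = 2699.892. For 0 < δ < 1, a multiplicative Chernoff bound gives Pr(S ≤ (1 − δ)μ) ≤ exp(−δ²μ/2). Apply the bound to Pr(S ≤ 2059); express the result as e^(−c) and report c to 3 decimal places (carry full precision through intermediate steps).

Write 2059 = (1 − δ)μ, so δ = 1 − 2059/2699.892 = 0.2373769…
Then the exponent is δ²μ/2 = (μ − 2059)²/(2μ) = 76.066479.

76.066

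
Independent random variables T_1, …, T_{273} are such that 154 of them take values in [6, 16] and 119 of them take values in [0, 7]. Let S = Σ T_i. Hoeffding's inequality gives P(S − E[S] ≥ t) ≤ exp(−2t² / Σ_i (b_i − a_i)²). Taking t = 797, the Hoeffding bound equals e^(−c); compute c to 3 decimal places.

Σ(b_i − a_i)² = 154·10² + 119·7² = 21231.
c = 2t² / 21231 = 2·797² / 21231 = 59.8379.

59.838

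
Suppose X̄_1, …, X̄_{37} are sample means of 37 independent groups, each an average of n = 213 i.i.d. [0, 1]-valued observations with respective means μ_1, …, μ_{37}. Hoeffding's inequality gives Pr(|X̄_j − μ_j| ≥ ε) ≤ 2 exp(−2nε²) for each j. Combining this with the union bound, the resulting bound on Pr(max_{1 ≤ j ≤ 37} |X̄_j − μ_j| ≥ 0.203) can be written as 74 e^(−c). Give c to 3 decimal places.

17.555

Union bound over the 37 events: Pr(max_{1 ≤ j ≤ 37} |X̄_j − μ_j| ≥ 0.203) ≤ 37·2·exp(−2nε²) = 74 exp(−2·213·0.203²).
So c = 2·213·0.203² = 17.5550.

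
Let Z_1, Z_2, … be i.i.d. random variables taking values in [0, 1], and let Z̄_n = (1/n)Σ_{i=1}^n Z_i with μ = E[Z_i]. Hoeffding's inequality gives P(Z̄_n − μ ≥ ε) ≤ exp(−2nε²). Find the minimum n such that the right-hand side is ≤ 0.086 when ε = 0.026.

Require exp(−2nε²) ≤ 0.086, i.e. 2nε² ≥ ln(1/0.086) = 2.453408.
So n ≥ 2.453408 / (2·0.026²) = 1814.651.
The smallest integer n is 1815.

1815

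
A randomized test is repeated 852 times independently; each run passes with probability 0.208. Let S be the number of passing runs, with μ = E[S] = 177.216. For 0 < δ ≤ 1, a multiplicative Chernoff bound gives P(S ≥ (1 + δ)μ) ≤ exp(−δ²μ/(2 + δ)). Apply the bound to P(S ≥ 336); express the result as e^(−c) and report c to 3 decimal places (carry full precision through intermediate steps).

Write 336 = (1 + δ)μ, so δ = 336/177.216 − 1 = 0.8959913…
Then the exponent is δ²μ/(2 + δ) = (336 − μ)² / (μ·(2 + δ)) = 49.126213.

49.126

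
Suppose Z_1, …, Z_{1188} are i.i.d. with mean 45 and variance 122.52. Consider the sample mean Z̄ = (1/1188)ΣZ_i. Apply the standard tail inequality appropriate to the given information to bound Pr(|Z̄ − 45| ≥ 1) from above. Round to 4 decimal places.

With mean and variance of each term known, Chebyshev's inequality bounds the deviation of the sum (or sample mean).
Var(Z̄) = Var(Z_i)/n = 122.52/1188 = 0.10313.
Chebyshev: Pr(|Z̄ − 45| ≥ 1) ≤ Var(Z̄)/(1)² = 122.52/(1188·1²) = 0.1031.

0.1031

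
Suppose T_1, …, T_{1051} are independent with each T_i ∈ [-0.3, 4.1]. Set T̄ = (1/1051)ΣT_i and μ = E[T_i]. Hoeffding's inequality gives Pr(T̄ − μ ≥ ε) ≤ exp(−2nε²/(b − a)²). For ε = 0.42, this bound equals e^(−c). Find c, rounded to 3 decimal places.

c = 2nε²/(b − a)² = 2·1051·0.42² / 4.4² = 19.1525.

19.153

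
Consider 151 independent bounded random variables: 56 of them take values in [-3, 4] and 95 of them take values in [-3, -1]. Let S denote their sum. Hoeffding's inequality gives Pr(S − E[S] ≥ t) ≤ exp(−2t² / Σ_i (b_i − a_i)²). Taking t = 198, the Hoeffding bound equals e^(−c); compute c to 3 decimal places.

25.099

Σ(b_i − a_i)² = 56·7² + 95·2² = 3124.
c = 2t² / 3124 = 2·198² / 3124 = 25.0986.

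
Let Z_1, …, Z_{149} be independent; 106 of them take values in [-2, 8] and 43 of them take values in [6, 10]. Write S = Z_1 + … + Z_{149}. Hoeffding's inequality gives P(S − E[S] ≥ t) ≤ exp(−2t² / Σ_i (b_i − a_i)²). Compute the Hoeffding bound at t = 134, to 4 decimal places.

Σ(b_i − a_i)² = 106·10² + 43·4² = 11288.
Exponent = 2·134² / 11288 = 3.18143.
Bound = exp(−3.18143) = 0.04153.

0.0415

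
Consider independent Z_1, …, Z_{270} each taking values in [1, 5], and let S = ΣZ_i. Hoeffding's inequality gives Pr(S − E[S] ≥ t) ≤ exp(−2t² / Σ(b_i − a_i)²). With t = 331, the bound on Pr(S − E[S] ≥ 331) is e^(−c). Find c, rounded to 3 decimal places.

Σ(b_i − a_i)² = 270·(4)² = 4320.
c = 2t²/4320 = 2·331²/4320 = 50.7227.

50.723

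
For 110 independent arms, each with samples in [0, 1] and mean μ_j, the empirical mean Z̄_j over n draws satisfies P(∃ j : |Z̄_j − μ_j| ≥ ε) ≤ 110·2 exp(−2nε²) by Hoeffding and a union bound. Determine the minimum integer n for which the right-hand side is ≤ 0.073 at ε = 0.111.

326

Need 2·110·exp(−2nε²) ≤ 0.073, i.e. exp(−2nε²) ≤ 0.073/220.
So 2nε² ≥ ln(220/0.073) = 8.010923.
Hence n ≥ 8.010923/(2·0.111²) = 325.092.
The smallest integer n is 326.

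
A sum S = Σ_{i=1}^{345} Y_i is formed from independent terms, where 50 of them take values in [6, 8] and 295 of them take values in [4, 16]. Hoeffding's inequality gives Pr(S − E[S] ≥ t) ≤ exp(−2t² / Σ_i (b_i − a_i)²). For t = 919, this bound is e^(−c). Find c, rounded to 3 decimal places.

39.576

Σ(b_i − a_i)² = 50·2² + 295·12² = 42680.
c = 2t² / 42680 = 2·919² / 42680 = 39.5764.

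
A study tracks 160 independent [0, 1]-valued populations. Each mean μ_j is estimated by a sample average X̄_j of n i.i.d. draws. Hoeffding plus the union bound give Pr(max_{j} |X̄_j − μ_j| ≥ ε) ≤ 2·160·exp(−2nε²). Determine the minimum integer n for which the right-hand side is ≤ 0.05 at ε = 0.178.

Need 2·160·exp(−2nε²) ≤ 0.05, i.e. exp(−2nε²) ≤ 0.05/320.
So 2nε² ≥ ln(320/0.05) = 8.764053.
Hence n ≥ 8.764053/(2·0.178²) = 138.304.
The smallest integer n is 139.

139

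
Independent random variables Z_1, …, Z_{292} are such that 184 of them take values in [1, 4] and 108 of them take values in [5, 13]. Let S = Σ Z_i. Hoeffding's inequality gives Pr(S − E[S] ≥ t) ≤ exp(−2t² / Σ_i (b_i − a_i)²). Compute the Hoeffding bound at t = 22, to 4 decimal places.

0.8932

Σ(b_i − a_i)² = 184·3² + 108·8² = 8568.
Exponent = 2·22² / 8568 = 0.11298.
Bound = exp(−0.11298) = 0.89317.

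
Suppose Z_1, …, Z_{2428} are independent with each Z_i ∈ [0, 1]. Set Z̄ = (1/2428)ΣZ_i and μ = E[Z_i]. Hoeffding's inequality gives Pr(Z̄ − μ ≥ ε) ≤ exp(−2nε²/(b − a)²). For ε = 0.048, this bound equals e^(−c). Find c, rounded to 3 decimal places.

11.188

c = 2nε²/(b − a)² = 2·2428·0.048² / 1² = 11.1882.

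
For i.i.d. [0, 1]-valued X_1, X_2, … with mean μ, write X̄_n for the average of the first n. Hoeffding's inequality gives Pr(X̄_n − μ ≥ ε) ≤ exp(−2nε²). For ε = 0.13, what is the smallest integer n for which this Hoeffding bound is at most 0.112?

Require exp(−2nε²) ≤ 0.112, i.e. 2nε² ≥ ln(1/0.112) = 2.189256.
So n ≥ 2.189256 / (2·0.13²) = 64.771.
The smallest integer n is 65.

65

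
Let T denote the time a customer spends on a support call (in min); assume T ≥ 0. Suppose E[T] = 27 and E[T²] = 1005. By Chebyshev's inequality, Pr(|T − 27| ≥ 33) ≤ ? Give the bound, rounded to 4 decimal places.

0.2534

Var(T) = E[T²] − (E[T])² = 1005 − 729 = 276.
Chebyshev's inequality: Pr(|T − μ| ≥ t) ≤ Var(T)/t² = 276/1089 = 0.2534.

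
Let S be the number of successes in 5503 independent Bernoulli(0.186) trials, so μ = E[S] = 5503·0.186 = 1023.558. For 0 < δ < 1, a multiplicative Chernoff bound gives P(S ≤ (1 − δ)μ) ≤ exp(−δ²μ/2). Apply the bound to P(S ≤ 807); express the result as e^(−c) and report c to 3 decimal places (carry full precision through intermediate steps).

Write 807 = (1 − δ)μ, so δ = 1 − 807/1023.558 = 0.2115737…
Then the exponent is δ²μ/2 = (μ − 807)²/(2μ) = 22.908994.

22.909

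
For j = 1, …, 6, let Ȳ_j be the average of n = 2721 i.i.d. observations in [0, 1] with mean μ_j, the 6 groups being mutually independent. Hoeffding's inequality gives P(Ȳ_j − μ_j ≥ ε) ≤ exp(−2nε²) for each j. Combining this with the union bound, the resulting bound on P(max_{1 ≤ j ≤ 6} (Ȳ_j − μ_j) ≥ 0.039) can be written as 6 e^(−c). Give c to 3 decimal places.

8.277

Union bound over the 6 events: P(max_{1 ≤ j ≤ 6} (Ȳ_j − μ_j) ≥ 0.039) ≤ 6·exp(−2nε²) = 6 exp(−2·2721·0.039²).
So c = 2·2721·0.039² = 8.2773.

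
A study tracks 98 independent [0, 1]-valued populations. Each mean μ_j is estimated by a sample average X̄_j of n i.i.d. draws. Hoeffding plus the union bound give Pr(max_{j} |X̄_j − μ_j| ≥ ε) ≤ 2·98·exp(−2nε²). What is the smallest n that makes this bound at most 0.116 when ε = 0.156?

153

Need 2·98·exp(−2nε²) ≤ 0.116, i.e. exp(−2nε²) ≤ 0.116/196.
So 2nε² ≥ ln(196/0.116) = 7.432280.
Hence n ≥ 7.432280/(2·0.156²) = 152.701.
The smallest integer n is 153.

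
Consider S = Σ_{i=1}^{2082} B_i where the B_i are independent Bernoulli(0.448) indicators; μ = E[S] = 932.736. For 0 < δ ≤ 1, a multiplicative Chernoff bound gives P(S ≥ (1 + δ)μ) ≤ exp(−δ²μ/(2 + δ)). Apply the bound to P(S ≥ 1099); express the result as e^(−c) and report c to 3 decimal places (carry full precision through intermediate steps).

Write 1099 = (1 + δ)μ, so δ = 1099/932.736 − 1 = 0.1782541…
Then the exponent is δ²μ/(2 + δ) = (1099 − μ)² / (μ·(2 + δ)) = 13.605959.

13.606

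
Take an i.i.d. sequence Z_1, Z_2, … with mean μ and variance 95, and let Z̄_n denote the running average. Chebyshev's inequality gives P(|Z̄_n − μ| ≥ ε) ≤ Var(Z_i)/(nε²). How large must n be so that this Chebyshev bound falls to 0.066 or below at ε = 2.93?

168

Require 95/(n·2.93²) ≤ 0.066, i.e. n ≥ 95/(0.066·2.93²) = 167.666.
The smallest integer n is 168.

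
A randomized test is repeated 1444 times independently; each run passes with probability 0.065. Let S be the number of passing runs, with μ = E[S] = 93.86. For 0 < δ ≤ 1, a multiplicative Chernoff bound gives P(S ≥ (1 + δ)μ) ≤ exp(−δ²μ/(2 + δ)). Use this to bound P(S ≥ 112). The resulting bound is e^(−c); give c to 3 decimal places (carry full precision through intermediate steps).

1.598

Write 112 = (1 + δ)μ, so δ = 112/93.86 − 1 = 0.1932666…
Then the exponent is δ²μ/(2 + δ) = (112 − μ)² / (μ·(2 + δ)) = 1.598463.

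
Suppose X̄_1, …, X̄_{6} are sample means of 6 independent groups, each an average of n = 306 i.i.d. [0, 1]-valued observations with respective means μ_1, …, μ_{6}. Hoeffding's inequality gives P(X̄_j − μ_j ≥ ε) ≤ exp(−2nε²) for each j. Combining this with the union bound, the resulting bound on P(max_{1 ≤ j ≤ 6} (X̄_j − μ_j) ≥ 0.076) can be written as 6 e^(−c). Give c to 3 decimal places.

3.535

Union bound over the 6 events: P(max_{1 ≤ j ≤ 6} (X̄_j − μ_j) ≥ 0.076) ≤ 6·exp(−2nε²) = 6 exp(−2·306·0.076²).
So c = 2·306·0.076² = 3.5349.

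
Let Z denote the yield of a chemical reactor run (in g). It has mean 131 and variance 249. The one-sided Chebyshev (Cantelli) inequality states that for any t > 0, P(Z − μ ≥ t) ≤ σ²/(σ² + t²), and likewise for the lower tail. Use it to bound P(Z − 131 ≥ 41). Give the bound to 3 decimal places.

0.129

Here σ² = 249 and t = 41, so σ² + t² = 1930.
Cantelli's bound: 249/1930 = 0.1290.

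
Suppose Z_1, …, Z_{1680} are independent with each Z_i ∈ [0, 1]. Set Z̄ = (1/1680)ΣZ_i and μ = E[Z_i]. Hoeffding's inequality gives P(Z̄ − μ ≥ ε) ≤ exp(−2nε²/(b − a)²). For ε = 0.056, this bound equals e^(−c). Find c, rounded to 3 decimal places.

10.537

c = 2nε²/(b − a)² = 2·1680·0.056² / 1² = 10.5370.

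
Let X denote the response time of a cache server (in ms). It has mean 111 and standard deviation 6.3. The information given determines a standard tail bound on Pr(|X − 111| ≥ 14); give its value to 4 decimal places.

Mean and variance are known, so Chebyshev's inequality applies.
Chebyshev: Pr(|X − μ| ≥ t) ≤ Var(X)/t².
Var(X) = σ² = 6.3² = 39.69.
Bound = 39.69 / 196 = 0.2025.

0.2025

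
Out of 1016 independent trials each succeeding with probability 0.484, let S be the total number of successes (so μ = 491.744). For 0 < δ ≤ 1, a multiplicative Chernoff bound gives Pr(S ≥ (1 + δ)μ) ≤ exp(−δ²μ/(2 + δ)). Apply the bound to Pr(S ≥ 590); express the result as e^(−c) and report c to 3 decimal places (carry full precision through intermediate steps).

8.925

Write 590 = (1 + δ)μ, so δ = 590/491.744 − 1 = 0.1998113…
Then the exponent is δ²μ/(2 + δ) = (590 − μ)² / (μ·(2 + δ)) = 8.924701.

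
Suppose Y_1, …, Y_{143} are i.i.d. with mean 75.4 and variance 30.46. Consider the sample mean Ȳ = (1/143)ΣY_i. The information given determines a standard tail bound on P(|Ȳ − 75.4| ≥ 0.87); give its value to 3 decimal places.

With mean and variance of each term known, Chebyshev's inequality bounds the deviation of the sum (or sample mean).
Var(Ȳ) = Var(Y_i)/n = 30.46/143 = 0.21301.
Chebyshev: P(|Ȳ − 75.4| ≥ 0.87) ≤ Var(Ȳ)/(0.87)² = 30.46/(143·0.87²) = 0.2814.

0.281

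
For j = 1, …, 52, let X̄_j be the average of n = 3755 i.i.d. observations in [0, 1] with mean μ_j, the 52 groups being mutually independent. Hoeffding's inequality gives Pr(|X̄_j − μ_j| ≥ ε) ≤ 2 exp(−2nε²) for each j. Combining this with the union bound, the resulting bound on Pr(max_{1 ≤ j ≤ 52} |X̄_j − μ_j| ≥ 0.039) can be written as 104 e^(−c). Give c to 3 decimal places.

Union bound over the 52 events: Pr(max_{1 ≤ j ≤ 52} |X̄_j − μ_j| ≥ 0.039) ≤ 52·2·exp(−2nε²) = 104 exp(−2·3755·0.039²).
So c = 2·3755·0.039² = 11.4227.

11.423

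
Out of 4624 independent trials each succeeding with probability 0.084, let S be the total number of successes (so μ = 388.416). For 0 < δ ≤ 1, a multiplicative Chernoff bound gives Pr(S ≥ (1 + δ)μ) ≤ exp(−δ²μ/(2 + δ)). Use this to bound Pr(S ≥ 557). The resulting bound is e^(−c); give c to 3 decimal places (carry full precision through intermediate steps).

Write 557 = (1 + δ)μ, so δ = 557/388.416 − 1 = 0.4340295…
Then the exponent is δ²μ/(2 + δ) = (557 − μ)² / (μ·(2 + δ)) = 30.061439.

30.061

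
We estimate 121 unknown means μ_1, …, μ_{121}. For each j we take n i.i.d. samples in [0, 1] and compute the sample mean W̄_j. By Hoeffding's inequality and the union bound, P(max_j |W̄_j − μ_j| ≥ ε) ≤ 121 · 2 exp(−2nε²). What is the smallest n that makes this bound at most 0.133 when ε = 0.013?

22209

Need 2·121·exp(−2nε²) ≤ 0.133, i.e. exp(−2nε²) ≤ 0.133/242.
So 2nε² ≥ ln(242/0.133) = 7.506344.
Hence n ≥ 7.506344/(2·0.013²) = 22208.118.
The smallest integer n is 22209.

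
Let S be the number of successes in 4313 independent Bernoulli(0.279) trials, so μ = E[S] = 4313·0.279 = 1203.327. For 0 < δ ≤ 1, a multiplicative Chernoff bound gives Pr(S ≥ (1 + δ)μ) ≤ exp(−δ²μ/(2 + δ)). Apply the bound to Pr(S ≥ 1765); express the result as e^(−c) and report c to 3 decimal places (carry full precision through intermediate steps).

Write 1765 = (1 + δ)μ, so δ = 1765/1203.327 − 1 = 0.4667667…
Then the exponent is δ²μ/(2 + δ) = (1765 − μ)² / (μ·(2 + δ)) = 106.280932.

106.281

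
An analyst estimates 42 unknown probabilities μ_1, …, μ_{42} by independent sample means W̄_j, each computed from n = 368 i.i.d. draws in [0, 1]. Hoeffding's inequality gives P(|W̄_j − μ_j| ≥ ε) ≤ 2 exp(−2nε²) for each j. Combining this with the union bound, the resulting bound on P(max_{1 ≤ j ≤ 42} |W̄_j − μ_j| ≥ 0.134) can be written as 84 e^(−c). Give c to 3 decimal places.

13.216

Union bound over the 42 events: P(max_{1 ≤ j ≤ 42} |W̄_j − μ_j| ≥ 0.134) ≤ 42·2·exp(−2nε²) = 84 exp(−2·368·0.134²).
So c = 2·368·0.134² = 13.2156.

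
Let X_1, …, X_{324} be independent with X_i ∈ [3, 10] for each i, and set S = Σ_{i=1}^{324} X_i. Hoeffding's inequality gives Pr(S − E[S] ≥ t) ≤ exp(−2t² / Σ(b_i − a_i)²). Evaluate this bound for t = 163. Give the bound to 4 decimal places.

0.0352

Σ(b_i − a_i)² = 324·(7)² = 15876.
Exponent = 2·163²/15876 = 3.3471.
Bound = exp(−3.3471) = 0.03519.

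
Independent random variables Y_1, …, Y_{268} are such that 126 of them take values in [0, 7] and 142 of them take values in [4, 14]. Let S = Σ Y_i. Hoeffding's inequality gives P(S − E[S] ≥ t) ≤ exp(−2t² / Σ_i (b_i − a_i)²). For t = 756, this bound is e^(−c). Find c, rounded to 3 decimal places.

56.104

Σ(b_i − a_i)² = 126·7² + 142·10² = 20374.
c = 2t² / 20374 = 2·756² / 20374 = 56.1044.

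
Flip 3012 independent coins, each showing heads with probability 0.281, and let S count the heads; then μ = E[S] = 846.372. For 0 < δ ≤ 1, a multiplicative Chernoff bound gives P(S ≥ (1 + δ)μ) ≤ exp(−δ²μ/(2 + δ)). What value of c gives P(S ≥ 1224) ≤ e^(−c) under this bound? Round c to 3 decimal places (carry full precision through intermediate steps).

68.878

Write 1224 = (1 + δ)μ, so δ = 1224/846.372 − 1 = 0.4461726…
Then the exponent is δ²μ/(2 + δ) = (1224 − μ)² / (μ·(2 + δ)) = 68.877915.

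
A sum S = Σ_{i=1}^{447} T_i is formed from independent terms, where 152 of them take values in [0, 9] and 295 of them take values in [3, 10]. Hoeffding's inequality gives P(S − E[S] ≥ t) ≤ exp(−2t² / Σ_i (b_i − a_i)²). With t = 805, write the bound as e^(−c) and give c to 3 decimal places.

48.420

Σ(b_i − a_i)² = 152·9² + 295·7² = 26767.
c = 2t² / 26767 = 2·805² / 26767 = 48.4197.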